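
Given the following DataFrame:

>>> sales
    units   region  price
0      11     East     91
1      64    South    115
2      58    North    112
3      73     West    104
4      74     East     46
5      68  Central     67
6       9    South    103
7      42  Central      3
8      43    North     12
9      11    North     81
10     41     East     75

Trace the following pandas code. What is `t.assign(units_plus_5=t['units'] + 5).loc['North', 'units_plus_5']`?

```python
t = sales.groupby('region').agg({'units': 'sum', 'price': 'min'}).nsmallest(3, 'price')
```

117

group by region: sum(units), min(price):
         units  price
region               
Central    110      3
East       126     46
North      112     12
South       73    103
West        73    104
take 3 rows with smallest price:
         units  price
region               
Central    110      3
North      112     12
East       126     46
add column units_plus_5 = t['units'] + 5:
         units  price  units_plus_5
region                             
Central    110      3           115
North      112     12           117
East       126     46           131
Taking the value at row 'North', column 'units_plus_5' gives 117.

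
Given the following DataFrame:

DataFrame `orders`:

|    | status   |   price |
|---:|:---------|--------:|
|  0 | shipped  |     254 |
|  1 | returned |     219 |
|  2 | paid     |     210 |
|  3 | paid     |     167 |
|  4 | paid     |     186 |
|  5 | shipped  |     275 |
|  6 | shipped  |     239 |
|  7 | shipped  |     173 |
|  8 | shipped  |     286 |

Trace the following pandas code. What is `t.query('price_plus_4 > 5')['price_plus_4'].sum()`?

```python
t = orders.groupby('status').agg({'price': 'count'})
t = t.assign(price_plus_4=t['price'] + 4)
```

group by status, count of price:
          price
status         
paid          3
returned      1
shipped       5
add column price_plus_4 = t['price'] + 4:
          price  price_plus_4
status                       
paid          3             7
returned      1             5
shipped       5             9
filter rows where price_plus_4 > 5:
         price  price_plus_4
status                      
paid         3             7
shipped      5             9
Hence 16.

16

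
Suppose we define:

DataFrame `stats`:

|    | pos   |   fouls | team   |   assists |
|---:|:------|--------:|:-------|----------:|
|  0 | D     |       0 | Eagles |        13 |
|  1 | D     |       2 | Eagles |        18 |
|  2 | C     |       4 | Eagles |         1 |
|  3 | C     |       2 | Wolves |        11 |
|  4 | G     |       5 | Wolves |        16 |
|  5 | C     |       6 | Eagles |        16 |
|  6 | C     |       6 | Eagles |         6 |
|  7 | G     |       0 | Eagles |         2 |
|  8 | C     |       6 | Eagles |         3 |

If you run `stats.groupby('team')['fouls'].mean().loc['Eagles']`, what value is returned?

3.42857142857

group by team, mean of fouls:
team
Eagles    3.428571
Wolves    3.500000
Name: fouls, dtype: float64
Finally, value at index 'Eagles' = 3.42857142857.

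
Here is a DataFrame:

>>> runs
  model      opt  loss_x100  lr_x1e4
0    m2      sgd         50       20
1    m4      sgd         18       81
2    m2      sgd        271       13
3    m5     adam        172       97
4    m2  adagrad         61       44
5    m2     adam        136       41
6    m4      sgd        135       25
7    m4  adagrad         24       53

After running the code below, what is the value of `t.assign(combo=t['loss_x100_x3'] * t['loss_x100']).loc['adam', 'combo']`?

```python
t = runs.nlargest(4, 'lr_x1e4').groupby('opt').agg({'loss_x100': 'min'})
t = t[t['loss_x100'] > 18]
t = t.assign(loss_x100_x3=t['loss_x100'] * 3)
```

88752

take 4 rows with largest lr_x1e4:
  model      opt  loss_x100  lr_x1e4
3    m5     adam        172       97
1    m4      sgd         18       81
7    m4  adagrad         24       53
4    m2  adagrad         61       44
group by opt, min of loss_x100:
         loss_x100
opt               
adagrad         24
adam           172
sgd             18
filter rows where loss_x100 > 18:
         loss_x100
opt               
adagrad         24
adam           172
add column loss_x100_x3 = t['loss_x100'] * 3:
         loss_x100  loss_x100_x3
opt                             
adagrad         24            72
adam           172           516
add column combo = t['loss_x100_x3'] * t['loss_x100']:
         loss_x100  loss_x100_x3  combo
opt                                    
adagrad         24            72   1728
adam           172           516  88752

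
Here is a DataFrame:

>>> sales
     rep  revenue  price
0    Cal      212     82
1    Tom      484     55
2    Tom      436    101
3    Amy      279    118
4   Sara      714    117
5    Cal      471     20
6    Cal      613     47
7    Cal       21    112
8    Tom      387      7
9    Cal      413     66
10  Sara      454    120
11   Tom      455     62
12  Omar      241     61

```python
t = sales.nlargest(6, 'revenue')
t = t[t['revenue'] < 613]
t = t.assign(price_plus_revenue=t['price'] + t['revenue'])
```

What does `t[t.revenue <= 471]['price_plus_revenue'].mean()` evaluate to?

527.333333333

take 6 rows with largest revenue:
     rep  revenue  price
4   Sara      714    117
6    Cal      613     47
1    Tom      484     55
5    Cal      471     20
11   Tom      455     62
10  Sara      454    120
filter rows where revenue < 613:
     rep  revenue  price
1    Tom      484     55
5    Cal      471     20
11   Tom      455     62
10  Sara      454    120
add column price_plus_revenue = t['price'] + t['revenue']:
     rep  revenue  price  price_plus_revenue
1    Tom      484     55                 539
5    Cal      471     20                 491
11   Tom      455     62                 517
10  Sara      454    120                 574
filter rows where revenue <= 471:
     rep  revenue  price  price_plus_revenue
5    Cal      471     20                 491
11   Tom      455     62                 517
10  Sara      454    120                 574
mean of column 'price_plus_revenue' → 527.333333333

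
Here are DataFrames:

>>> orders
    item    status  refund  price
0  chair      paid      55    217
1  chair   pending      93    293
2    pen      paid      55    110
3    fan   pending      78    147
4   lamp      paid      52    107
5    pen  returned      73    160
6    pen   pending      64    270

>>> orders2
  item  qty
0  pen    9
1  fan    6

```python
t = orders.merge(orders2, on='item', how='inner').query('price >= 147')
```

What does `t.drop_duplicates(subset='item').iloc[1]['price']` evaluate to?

160

merge on 'item' (how='inner') → 4 rows:
  item    status  refund  price  qty
0  pen      paid      55    110    9
1  fan   pending      78    147    6
2  pen  returned      73    160    9
3  pen   pending      64    270    9
filter rows where price >= 147:
  item    status  refund  price  qty
1  fan   pending      78    147    6
2  pen  returned      73    160    9
3  pen   pending      64    270    9
drop duplicate item (keep=first):
  item    status  refund  price  qty
1  fan   pending      78    147    6
2  pen  returned      73    160    9
value at position 1, column 'price' → 160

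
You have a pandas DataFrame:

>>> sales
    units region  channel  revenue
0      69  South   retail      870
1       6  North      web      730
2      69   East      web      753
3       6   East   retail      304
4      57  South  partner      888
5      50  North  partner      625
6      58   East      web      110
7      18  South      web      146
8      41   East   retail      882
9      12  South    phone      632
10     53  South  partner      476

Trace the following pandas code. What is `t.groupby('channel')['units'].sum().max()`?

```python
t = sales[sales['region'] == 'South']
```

110

filter rows where region == 'South':
    units region  channel  revenue
0      69  South   retail      870
4      57  South  partner      888
7      18  South      web      146
9      12  South    phone      632
10     53  South  partner      476
group by channel, sum of units:
channel
partner    110
phone       12
retail      69
web         18
Name: units, dtype: int64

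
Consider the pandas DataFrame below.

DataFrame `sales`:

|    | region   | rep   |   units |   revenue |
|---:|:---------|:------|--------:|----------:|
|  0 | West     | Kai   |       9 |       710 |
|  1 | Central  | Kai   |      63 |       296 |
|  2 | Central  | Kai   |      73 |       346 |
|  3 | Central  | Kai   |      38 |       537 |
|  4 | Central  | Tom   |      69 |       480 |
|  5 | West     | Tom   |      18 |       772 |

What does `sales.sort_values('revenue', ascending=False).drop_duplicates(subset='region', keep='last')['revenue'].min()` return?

sort by revenue descending:
    region  rep  units  revenue
5     West  Tom     18      772
0     West  Kai      9      710
3  Central  Kai     38      537
4  Central  Tom     69      480
2  Central  Kai     73      346
1  Central  Kai     63      296
drop duplicate region (keep=last):
    region  rep  units  revenue
0     West  Kai      9      710
1  Central  Kai     63      296

296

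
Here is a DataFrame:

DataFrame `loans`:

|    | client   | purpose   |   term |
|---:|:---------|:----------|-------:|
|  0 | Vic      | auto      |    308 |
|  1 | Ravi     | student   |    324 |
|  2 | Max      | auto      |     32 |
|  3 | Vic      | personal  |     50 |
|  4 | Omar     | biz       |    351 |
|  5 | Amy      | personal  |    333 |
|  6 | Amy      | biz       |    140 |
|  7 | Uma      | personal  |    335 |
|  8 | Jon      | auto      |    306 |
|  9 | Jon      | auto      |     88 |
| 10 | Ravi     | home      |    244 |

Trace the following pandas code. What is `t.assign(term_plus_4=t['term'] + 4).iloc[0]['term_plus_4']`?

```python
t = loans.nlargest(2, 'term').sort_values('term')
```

take 2 rows with largest term:
  client   purpose  term
4   Omar       biz   351
7    Uma  personal   335
sort by term:
  client   purpose  term
7    Uma  personal   335
4   Omar       biz   351
add column term_plus_4 = t['term'] + 4:
  client   purpose  term  term_plus_4
7    Uma  personal   335          339
4   Omar       biz   351          355
So iloc[0]['term_plus_4'] = 339.

339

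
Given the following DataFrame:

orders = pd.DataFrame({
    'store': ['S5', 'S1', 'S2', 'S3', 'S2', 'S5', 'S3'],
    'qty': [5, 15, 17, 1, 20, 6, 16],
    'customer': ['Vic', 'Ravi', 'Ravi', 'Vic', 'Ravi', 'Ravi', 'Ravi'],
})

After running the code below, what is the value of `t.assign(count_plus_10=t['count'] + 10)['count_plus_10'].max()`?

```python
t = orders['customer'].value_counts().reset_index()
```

value_counts of customer:
customer
Ravi    5
Vic     2
Name: count, dtype: int64
reset_index():
  customer  count
0     Ravi      5
1      Vic      2
add column count_plus_10 = t['count'] + 10:
  customer  count  count_plus_10
0     Ravi      5             15
1      Vic      2             12
Finally, max of column 'count_plus_10' = 15.

15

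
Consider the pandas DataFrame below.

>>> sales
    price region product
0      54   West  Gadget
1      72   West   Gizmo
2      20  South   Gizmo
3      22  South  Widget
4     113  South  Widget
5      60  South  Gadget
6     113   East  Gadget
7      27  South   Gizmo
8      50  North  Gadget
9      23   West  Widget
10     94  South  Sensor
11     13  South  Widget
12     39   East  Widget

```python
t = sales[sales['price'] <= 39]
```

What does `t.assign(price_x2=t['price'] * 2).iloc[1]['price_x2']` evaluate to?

44

filter rows where price <= 39:
    price region product
2      20  South   Gizmo
3      22  South  Widget
7      27  South   Gizmo
9      23   West  Widget
11     13  South  Widget
12     39   East  Widget
add column price_x2 = t['price'] * 2:
    price region product  price_x2
2      20  South   Gizmo        40
3      22  South  Widget        44
7      27  South   Gizmo        54
9      23   West  Widget        46
11     13  South  Widget        26
12     39   East  Widget        78
value at position 1, column 'price_x2' → 44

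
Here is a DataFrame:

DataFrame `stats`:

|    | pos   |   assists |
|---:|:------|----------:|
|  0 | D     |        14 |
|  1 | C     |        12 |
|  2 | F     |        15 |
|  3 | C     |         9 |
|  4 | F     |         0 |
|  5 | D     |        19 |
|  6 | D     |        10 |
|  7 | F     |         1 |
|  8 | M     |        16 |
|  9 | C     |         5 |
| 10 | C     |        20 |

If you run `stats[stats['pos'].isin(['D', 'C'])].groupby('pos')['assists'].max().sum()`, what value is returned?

39

filter rows where pos in ['D', 'C']:
   pos  assists
0    D       14
1    C       12
3    C        9
5    D       19
6    D       10
9    C        5
10   C       20
group by pos, max of assists:
pos
C    20
D    19
Name: assists, dtype: int64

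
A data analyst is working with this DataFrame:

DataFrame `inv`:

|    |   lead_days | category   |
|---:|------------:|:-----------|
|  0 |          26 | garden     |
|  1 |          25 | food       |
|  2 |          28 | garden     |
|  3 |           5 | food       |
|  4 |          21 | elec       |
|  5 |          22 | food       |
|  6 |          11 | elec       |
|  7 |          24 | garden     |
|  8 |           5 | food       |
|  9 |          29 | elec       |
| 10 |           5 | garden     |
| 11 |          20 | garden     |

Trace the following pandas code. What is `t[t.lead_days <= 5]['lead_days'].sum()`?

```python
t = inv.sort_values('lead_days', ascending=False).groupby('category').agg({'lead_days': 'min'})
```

10

sort by lead_days descending:
    lead_days category
9          29     elec
2          28   garden
0          26   garden
1          25     food
7          24   garden
5          22     food
4          21     elec
11         20   garden
6          11     elec
3           5     food
8           5     food
10          5   garden
group by category, min of lead_days:
          lead_days
category           
elec             11
food              5
garden            5
filter rows where lead_days <= 5:
          lead_days
category           
food              5
garden            5
Finally, sum of column 'lead_days' = 10.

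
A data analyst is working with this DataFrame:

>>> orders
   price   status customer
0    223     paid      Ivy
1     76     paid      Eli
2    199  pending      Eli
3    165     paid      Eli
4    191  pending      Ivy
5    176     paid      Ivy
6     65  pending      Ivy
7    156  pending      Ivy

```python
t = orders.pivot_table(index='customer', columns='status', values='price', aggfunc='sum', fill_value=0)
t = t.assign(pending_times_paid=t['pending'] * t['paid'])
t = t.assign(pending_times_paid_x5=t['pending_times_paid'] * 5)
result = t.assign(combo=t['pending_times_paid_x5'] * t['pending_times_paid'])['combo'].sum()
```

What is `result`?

146617401125

pivot: rows=customer, cols=status, sum(price):
status    paid  pending
customer               
Eli        241      199
Ivy        399      412
add column pending_times_paid = t['pending'] * t['paid']:
status    paid  pending  pending_times_paid
customer                                   
Eli        241      199               47959
Ivy        399      412              164388
add column pending_times_paid_x5 = t['pending_times_paid'] * 5:
status    paid  pending  pending_times_paid  pending_times_paid_x5
customer                                                          
Eli        241      199               47959                 239795
Ivy        399      412              164388                 821940
add column combo = t['pending_times_paid_x5'] * t['pending_times_paid']:
status    paid  pending  pending_times_paid  pending_times_paid_x5         combo
customer                                                                        
Eli        241      199               47959                 239795   11500328405
Ivy        399      412              164388                 821940  135117072720
Reading off the sum of column 'combo', we get 146617401125.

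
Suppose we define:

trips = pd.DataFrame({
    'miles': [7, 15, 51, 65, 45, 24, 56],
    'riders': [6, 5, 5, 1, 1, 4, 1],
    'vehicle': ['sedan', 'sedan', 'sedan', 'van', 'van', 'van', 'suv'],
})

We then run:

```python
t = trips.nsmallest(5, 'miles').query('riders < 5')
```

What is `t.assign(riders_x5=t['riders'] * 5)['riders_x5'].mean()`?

12.5

take 5 rows with smallest miles:
   miles  riders vehicle
0      7       6   sedan
1     15       5   sedan
5     24       4     van
4     45       1     van
2     51       5   sedan
filter rows where riders < 5:
   miles  riders vehicle
5     24       4     van
4     45       1     van
add column riders_x5 = t['riders'] * 5:
   miles  riders vehicle  riders_x5
5     24       4     van         20
4     45       1     van          5
The mean of column 'riders_x5' is 12.5.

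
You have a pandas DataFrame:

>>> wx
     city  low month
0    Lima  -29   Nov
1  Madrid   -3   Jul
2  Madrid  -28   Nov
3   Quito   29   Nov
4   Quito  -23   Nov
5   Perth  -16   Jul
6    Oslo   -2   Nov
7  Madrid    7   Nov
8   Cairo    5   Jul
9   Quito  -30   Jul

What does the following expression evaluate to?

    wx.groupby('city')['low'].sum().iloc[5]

group by city, sum of low:
city
Cairo      5
Lima     -29
Madrid   -24
Oslo      -2
Perth    -16
Quito    -24
Name: low, dtype: int64
value at position 5 → -24

-24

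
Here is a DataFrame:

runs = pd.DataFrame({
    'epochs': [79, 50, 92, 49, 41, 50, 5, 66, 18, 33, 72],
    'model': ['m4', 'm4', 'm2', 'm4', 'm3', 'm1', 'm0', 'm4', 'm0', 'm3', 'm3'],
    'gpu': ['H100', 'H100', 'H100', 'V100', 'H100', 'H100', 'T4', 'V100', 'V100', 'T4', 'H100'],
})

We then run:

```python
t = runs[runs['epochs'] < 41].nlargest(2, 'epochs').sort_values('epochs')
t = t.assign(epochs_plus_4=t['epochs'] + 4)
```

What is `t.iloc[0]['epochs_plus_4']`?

filter rows where epochs < 41:
   epochs model   gpu
6       5    m0    T4
8      18    m0  V100
9      33    m3    T4
take 2 rows with largest epochs:
   epochs model   gpu
9      33    m3    T4
8      18    m0  V100
sort by epochs:
   epochs model   gpu
8      18    m0  V100
9      33    m3    T4
add column epochs_plus_4 = t['epochs'] + 4:
   epochs model   gpu  epochs_plus_4
8      18    m0  V100             22
9      33    m3    T4             37
Taking the value at position 0, column 'epochs_plus_4' gives 22.

22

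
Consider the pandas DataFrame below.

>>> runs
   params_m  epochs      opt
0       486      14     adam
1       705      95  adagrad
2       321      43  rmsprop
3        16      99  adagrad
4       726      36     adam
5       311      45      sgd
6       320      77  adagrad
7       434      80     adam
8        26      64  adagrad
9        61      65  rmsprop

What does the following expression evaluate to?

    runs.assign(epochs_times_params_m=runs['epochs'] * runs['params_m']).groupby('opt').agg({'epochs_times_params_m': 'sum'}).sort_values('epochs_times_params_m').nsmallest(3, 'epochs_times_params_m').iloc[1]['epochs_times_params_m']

add column epochs_times_params_m = runs['epochs'] * runs['params_m']:
   params_m  epochs      opt  epochs_times_params_m
0       486      14     adam                   6804
1       705      95  adagrad                  66975
2       321      43  rmsprop                  13803
3        16      99  adagrad                   1584
4       726      36     adam                  26136
5       311      45      sgd                  13995
6       320      77  adagrad                  24640
7       434      80     adam                  34720
8        26      64  adagrad                   1664
9        61      65  rmsprop                   3965
group by opt, sum of epochs_times_params_m:
         epochs_times_params_m
opt                           
adagrad                  94863
adam                     67660
rmsprop                  17768
sgd                      13995
sort by epochs_times_params_m:
         epochs_times_params_m
opt                           
sgd                      13995
rmsprop                  17768
adam                     67660
adagrad                  94863
take 3 rows with smallest epochs_times_params_m:
         epochs_times_params_m
opt                           
sgd                      13995
rmsprop                  17768
adam                     67660
Taking the value at position 1, column 'epochs_times_params_m' gives 17768.

17768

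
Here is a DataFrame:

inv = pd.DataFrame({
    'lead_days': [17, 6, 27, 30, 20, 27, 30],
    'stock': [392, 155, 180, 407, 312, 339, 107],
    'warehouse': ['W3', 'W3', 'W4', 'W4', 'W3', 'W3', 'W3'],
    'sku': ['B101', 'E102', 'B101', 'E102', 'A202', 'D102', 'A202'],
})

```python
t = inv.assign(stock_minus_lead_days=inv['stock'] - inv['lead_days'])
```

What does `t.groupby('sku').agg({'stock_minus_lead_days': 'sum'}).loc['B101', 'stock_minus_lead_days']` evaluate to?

528

add column stock_minus_lead_days = inv['stock'] - inv['lead_days']:
   lead_days  stock warehouse   sku  stock_minus_lead_days
0         17    392        W3  B101                    375
1          6    155        W3  E102                    149
2         27    180        W4  B101                    153
3         30    407        W4  E102                    377
4         20    312        W3  A202                    292
5         27    339        W3  D102                    312
6         30    107        W3  A202                     77
group by sku, sum of stock_minus_lead_days:
      stock_minus_lead_days
sku                        
A202                    369
B101                    528
D102                    312
E102                    526
Then the value at row 'B101', column 'stock_minus_lead_days': 528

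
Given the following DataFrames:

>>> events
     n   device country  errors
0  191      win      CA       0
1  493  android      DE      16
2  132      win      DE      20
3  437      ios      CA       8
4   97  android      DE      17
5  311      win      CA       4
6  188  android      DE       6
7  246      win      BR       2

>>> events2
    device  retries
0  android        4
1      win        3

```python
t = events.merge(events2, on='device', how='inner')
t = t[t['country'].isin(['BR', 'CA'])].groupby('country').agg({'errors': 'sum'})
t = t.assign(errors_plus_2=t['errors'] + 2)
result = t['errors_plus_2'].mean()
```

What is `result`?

merge on 'device' (how='inner') → 7 rows:
     n   device country  errors  retries
0  191      win      CA       0        3
1  493  android      DE      16        4
2  132      win      DE      20        3
3   97  android      DE      17        4
4  311      win      CA       4        3
5  188  android      DE       6        4
6  246      win      BR       2        3
filter rows where country in ['BR', 'CA']:
     n device country  errors  retries
0  191    win      CA       0        3
4  311    win      CA       4        3
6  246    win      BR       2        3
group by country, sum of errors:
         errors
country        
BR            2
CA            4
add column errors_plus_2 = t['errors'] + 2:
         errors  errors_plus_2
country                       
BR            2              4
CA            4              6
mean of column 'errors_plus_2' → 5.0

5.0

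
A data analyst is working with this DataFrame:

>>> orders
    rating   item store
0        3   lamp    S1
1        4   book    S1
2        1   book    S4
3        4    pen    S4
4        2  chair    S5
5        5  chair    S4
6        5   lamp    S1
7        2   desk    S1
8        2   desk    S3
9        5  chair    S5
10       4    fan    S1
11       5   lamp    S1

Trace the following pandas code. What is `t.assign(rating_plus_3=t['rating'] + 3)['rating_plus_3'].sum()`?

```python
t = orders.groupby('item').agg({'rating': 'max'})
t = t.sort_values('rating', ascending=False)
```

group by item, max of rating:
       rating
item         
book        4
chair       5
desk        2
fan         4
lamp        5
pen         4
sort by rating descending:
       rating
item         
chair       5
lamp        5
book        4
fan         4
pen         4
desk        2
add column rating_plus_3 = t['rating'] + 3:
       rating  rating_plus_3
item                        
chair       5              8
lamp        5              8
book        4              7
fan         4              7
pen         4              7
desk        2              5
Taking the sum of column 'rating_plus_3' gives 42.

42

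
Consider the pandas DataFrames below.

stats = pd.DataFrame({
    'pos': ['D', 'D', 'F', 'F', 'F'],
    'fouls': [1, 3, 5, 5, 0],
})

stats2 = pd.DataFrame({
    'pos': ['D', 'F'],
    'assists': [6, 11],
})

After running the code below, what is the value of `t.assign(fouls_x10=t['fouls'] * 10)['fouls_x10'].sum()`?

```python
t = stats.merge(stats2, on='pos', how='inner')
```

merge on 'pos' (how='inner') → 5 rows:
  pos  fouls  assists
0   D      1        6
1   D      3        6
2   F      5       11
3   F      5       11
4   F      0       11
add column fouls_x10 = t['fouls'] * 10:
  pos  fouls  assists  fouls_x10
0   D      1        6         10
1   D      3        6         30
2   F      5       11         50
3   F      5       11         50
4   F      0       11          0
Hence 140.

140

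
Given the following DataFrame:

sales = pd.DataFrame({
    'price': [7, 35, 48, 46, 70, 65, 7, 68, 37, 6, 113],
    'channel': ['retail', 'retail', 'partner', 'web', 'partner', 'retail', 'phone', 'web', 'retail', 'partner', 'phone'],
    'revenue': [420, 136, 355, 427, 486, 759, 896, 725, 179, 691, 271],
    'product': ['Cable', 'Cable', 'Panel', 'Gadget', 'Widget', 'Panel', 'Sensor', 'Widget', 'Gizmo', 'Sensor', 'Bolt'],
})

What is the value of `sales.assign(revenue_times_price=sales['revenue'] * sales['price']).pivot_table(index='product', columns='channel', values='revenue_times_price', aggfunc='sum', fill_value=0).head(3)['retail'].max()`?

add column revenue_times_price = sales['revenue'] * sales['price']:
    price  channel  revenue product  revenue_times_price
0       7   retail      420   Cable                 2940
1      35   retail      136   Cable                 4760
2      48  partner      355   Panel                17040
3      46      web      427  Gadget                19642
4      70  partner      486  Widget                34020
5      65   retail      759   Panel                49335
6       7    phone      896  Sensor                 6272
7      68      web      725  Widget                49300
8      37   retail      179   Gizmo                 6623
9       6  partner      691  Sensor                 4146
10    113    phone      271    Bolt                30623
pivot: rows=product, cols=channel, sum(revenue_times_price):
channel  partner  phone  retail    web
product                               
Bolt           0  30623       0      0
Cable          0      0    7700      0
Gadget         0      0       0  19642
Gizmo          0      0    6623      0
Panel      17040      0   49335      0
Sensor      4146   6272       0      0
Widget     34020      0       0  49300
take first 3 rows:
channel  partner  phone  retail    web
product                               
Bolt           0  30623       0      0
Cable          0      0    7700      0
Gadget         0      0       0  19642
max of column 'retail' → 7700

7700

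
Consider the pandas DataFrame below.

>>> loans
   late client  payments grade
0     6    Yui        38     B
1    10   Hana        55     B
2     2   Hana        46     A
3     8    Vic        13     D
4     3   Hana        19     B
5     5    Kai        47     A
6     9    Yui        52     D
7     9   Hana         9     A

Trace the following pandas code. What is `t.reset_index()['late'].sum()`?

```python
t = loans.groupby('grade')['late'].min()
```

group by grade, min of late:
grade
A    2
B    3
D    8
Name: late, dtype: int64
reset_index():
  grade  late
0     A     2
1     B     3
2     D     8
Then the sum of column 'late': 13

13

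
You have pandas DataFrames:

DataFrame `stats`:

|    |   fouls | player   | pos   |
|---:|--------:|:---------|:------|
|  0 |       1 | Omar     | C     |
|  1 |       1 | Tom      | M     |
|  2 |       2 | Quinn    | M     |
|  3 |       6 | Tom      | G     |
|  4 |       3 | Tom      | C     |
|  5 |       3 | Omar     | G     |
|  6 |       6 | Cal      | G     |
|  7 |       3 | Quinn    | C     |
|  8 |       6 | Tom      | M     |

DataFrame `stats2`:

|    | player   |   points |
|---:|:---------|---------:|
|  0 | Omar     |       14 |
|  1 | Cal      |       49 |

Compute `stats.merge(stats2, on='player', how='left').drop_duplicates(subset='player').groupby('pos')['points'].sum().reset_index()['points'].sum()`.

63.0

merge on 'player' (how='left') → 9 rows:
   fouls player pos  points
0      1   Omar   C    14.0
1      1    Tom   M     NaN
2      2  Quinn   M     NaN
3      6    Tom   G     NaN
4      3    Tom   C     NaN
5      3   Omar   G    14.0
6      6    Cal   G    49.0
7      3  Quinn   C     NaN
8      6    Tom   M     NaN
drop duplicate player (keep=first):
   fouls player pos  points
0      1   Omar   C    14.0
1      1    Tom   M     NaN
2      2  Quinn   M     NaN
6      6    Cal   G    49.0
group by pos, sum of points:
pos
C    14.0
G    49.0
M     0.0
Name: points, dtype: float64
reset_index():
  pos  points
0   C    14.0
1   G    49.0
2   M     0.0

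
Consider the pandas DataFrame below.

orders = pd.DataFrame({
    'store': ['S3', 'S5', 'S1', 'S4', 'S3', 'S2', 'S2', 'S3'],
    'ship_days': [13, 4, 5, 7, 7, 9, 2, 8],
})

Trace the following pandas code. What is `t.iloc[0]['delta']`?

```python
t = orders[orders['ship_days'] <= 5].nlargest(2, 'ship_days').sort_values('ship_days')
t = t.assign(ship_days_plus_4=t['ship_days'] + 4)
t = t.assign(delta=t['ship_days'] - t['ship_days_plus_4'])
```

-4

filter rows where ship_days <= 5:
  store  ship_days
1    S5          4
2    S1          5
6    S2          2
take 2 rows with largest ship_days:
  store  ship_days
2    S1          5
1    S5          4
sort by ship_days:
  store  ship_days
1    S5          4
2    S1          5
add column ship_days_plus_4 = t['ship_days'] + 4:
  store  ship_days  ship_days_plus_4
1    S5          4                 8
2    S1          5                 9
add column delta = t['ship_days'] - t['ship_days_plus_4']:
  store  ship_days  ship_days_plus_4  delta
1    S5          4                 8     -4
2    S1          5                 9     -4
Taking the value at position 0, column 'delta' gives -4.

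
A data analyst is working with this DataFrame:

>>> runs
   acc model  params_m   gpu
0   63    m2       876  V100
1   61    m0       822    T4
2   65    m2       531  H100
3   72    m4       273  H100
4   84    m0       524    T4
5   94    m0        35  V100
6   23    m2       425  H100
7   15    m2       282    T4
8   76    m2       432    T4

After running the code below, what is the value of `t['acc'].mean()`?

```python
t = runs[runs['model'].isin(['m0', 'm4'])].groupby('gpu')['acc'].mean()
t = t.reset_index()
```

79.5

filter rows where model in ['m0', 'm4']:
   acc model  params_m   gpu
1   61    m0       822    T4
3   72    m4       273  H100
4   84    m0       524    T4
5   94    m0        35  V100
group by gpu, mean of acc:
gpu
H100    72.0
T4      72.5
V100    94.0
Name: acc, dtype: float64
reset_index():
    gpu   acc
0  H100  72.0
1    T4  72.5
2  V100  94.0
Reading off the mean of column 'acc', we get 79.5.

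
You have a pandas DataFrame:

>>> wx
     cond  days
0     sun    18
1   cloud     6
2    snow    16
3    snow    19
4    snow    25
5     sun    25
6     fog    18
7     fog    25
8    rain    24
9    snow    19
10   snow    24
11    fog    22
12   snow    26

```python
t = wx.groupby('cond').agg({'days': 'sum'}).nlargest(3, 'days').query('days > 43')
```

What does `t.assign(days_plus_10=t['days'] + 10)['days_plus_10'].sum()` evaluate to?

group by cond, sum of days:
       days
cond       
cloud     6
fog      65
rain     24
snow    129
sun      43
take 3 rows with largest days:
      days
cond      
snow   129
fog     65
sun     43
filter rows where days > 43:
      days
cond      
snow   129
fog     65
add column days_plus_10 = t['days'] + 10:
      days  days_plus_10
cond                    
snow   129           139
fog     65            75
Reading off the sum of column 'days_plus_10', we get 214.

214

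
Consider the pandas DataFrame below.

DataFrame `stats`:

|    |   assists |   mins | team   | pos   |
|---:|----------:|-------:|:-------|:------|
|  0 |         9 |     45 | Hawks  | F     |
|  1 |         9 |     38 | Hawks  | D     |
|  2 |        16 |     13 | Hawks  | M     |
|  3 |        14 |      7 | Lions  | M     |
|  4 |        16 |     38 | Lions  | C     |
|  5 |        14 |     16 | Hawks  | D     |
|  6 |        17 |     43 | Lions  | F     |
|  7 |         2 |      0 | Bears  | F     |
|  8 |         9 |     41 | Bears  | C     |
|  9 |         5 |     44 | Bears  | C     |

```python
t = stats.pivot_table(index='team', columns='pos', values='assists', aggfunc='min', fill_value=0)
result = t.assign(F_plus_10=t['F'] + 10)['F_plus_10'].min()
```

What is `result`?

pivot: rows=team, cols=pos, min(assists):
pos     C  D   F   M
team                
Bears   5  0   2   0
Hawks   0  9   9  16
Lions  16  0  17  14
add column F_plus_10 = t['F'] + 10:
pos     C  D   F   M  F_plus_10
team                           
Bears   5  0   2   0         12
Hawks   0  9   9  16         19
Lions  16  0  17  14         27

12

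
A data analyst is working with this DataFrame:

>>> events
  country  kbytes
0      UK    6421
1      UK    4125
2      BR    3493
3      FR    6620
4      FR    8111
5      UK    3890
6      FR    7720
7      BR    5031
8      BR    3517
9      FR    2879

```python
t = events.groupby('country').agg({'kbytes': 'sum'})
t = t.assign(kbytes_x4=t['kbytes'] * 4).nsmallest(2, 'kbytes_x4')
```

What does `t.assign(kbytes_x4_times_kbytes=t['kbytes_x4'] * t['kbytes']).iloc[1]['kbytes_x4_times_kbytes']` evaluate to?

833592384

group by country, sum of kbytes:
         kbytes
country        
BR        12041
FR        25330
UK        14436
add column kbytes_x4 = t['kbytes'] * 4:
         kbytes  kbytes_x4
country                   
BR        12041      48164
FR        25330     101320
UK        14436      57744
take 2 rows with smallest kbytes_x4:
         kbytes  kbytes_x4
country                   
BR        12041      48164
UK        14436      57744
add column kbytes_x4_times_kbytes = t['kbytes_x4'] * t['kbytes']:
         kbytes  kbytes_x4  kbytes_x4_times_kbytes
country                                           
BR        12041      48164               579942724
UK        14436      57744               833592384
Finally, value at position 1, column 'kbytes_x4_times_kbytes' = 833592384.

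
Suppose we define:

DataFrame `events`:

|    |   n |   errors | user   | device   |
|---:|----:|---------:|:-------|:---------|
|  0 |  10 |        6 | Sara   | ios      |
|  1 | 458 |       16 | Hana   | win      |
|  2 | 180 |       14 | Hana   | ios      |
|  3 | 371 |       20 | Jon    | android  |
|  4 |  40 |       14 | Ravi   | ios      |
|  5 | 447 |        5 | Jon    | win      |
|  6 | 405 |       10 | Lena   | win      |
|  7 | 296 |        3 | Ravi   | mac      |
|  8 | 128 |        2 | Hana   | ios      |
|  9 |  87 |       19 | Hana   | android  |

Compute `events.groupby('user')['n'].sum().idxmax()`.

group by user, sum of n:
user
Hana    853
Jon     818
Lena    405
Ravi    336
Sara     10
Name: n, dtype: int64

Hana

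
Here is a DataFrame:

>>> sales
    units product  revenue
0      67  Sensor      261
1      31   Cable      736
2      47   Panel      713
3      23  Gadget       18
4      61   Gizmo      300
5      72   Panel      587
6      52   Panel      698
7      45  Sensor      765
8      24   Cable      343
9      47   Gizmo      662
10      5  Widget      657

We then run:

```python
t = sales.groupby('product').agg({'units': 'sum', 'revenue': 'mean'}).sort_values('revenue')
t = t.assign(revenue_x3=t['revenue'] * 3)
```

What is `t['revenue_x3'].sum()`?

group by product: sum(units), mean(revenue):
         units  revenue
product                
Cable       55    539.5
Gadget      23     18.0
Gizmo      108    481.0
Panel      171    666.0
Sensor     112    513.0
Widget       5    657.0
sort by revenue:
         units  revenue
product                
Gadget      23     18.0
Gizmo      108    481.0
Sensor     112    513.0
Cable       55    539.5
Widget       5    657.0
Panel      171    666.0
add column revenue_x3 = t['revenue'] * 3:
         units  revenue  revenue_x3
product                            
Gadget      23     18.0        54.0
Gizmo      108    481.0      1443.0
Sensor     112    513.0      1539.0
Cable       55    539.5      1618.5
Widget       5    657.0      1971.0
Panel      171    666.0      1998.0

8623.5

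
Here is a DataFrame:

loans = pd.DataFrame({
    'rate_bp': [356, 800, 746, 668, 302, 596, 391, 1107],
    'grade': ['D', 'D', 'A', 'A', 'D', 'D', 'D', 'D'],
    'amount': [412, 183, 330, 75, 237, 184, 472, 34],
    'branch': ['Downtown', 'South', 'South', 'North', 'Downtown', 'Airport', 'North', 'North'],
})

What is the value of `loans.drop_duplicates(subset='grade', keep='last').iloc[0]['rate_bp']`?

668

drop duplicate grade (keep=last):
   rate_bp grade  amount branch
3      668     A      75  North
7     1107     D      34  North
Hence 668.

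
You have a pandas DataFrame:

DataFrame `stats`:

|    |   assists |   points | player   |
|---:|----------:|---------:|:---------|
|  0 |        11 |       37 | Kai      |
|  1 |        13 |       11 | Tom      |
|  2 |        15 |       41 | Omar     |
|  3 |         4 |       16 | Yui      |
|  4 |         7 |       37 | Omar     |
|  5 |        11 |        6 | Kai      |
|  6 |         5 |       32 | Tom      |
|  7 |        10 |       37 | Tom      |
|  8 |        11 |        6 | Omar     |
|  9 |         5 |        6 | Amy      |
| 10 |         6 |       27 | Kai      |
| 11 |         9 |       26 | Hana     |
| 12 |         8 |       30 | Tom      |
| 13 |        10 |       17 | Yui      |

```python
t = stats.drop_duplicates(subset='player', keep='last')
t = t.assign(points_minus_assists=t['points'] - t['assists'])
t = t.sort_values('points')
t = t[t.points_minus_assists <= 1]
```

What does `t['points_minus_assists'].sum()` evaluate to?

drop duplicate player (keep=last):
    assists  points player
8        11       6   Omar
9         5       6    Amy
10        6      27    Kai
11        9      26   Hana
12        8      30    Tom
13       10      17    Yui
add column points_minus_assists = t['points'] - t['assists']:
    assists  points player  points_minus_assists
8        11       6   Omar                    -5
9         5       6    Amy                     1
10        6      27    Kai                    21
11        9      26   Hana                    17
12        8      30    Tom                    22
13       10      17    Yui                     7
sort by points:
    assists  points player  points_minus_assists
8        11       6   Omar                    -5
9         5       6    Amy                     1
13       10      17    Yui                     7
11        9      26   Hana                    17
10        6      27    Kai                    21
12        8      30    Tom                    22
filter rows where points_minus_assists <= 1:
   assists  points player  points_minus_assists
8       11       6   Omar                    -5
9        5       6    Amy                     1
Taking the sum of column 'points_minus_assists' gives -4.

-4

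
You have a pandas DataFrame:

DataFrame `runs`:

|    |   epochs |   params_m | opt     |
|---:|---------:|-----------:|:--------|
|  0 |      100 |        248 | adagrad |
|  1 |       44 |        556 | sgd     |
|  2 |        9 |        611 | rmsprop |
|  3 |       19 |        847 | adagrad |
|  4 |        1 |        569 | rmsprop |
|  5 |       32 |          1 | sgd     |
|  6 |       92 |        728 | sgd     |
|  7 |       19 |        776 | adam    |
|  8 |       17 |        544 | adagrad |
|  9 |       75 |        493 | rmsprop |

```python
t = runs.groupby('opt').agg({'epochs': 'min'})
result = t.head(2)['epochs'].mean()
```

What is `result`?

18.0

group by opt, min of epochs:
         epochs
opt            
adagrad      17
adam         19
rmsprop       1
sgd          32
take first 2 rows:
         epochs
opt            
adagrad      17
adam         19
So mean() = 18.0.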